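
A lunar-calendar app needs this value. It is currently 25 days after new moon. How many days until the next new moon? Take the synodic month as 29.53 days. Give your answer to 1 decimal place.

One full lunation from the last new moon is 29.53 d; remaining = 29.53 − 25 = 4.530 d.

4.5 days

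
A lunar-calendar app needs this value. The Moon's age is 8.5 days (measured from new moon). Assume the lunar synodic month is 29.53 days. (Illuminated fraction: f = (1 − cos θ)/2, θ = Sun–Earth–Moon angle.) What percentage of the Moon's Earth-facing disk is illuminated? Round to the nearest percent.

The Moon has covered 8.5/29.53 of its cycle, so θ ≈ 360° × 8.5/29.53 = 103.6°.
Illuminated fraction = (1 − cos 103.6°)/2 = (1 − (-0.236))/2 ≈ 0.618, so 62%.

62%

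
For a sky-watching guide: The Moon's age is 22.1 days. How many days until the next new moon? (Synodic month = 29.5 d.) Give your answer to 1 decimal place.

The next new moon completes the synodic month: 29.5 − 22.1 = 7.400 days.

7.4 days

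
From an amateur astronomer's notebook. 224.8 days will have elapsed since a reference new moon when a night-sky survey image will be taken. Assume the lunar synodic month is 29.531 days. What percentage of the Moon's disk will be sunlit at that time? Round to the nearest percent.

Reduce mod P: 224.8 − 7×29.531 = 18.08 d into the current lunation.
The Moon has covered 18.08/29.531 of its cycle, so θ ≈ 360° × 18.08/29.531 = 220.4°.
cos 220.4° = (-0.761), so f = (1 − (-0.761))/2 = 0.881, so 88%.

88%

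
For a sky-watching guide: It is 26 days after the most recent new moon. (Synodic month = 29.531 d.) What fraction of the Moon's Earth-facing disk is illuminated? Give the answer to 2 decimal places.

The Moon has covered 26/29.531 of its cycle, so θ ≈ 360° × 26/29.531 = 317.0°.
cos 317.0° = 0.731, so f = (1 − 0.731)/2 = 0.135.

0.13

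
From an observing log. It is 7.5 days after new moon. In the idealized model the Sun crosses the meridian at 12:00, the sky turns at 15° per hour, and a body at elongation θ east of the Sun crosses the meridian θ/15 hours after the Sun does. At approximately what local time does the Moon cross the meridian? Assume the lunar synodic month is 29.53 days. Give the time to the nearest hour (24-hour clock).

Phase angle: θ = 360°·(7.5 d)/(29.53 d) = 91.4°.
The Moon trails the Sun by θ/15 = 91.4/15 ≈ 6.10 hours.
12:00 + 6.10 h ≈ 18:06 → 18:00 to the nearest hour.

18:00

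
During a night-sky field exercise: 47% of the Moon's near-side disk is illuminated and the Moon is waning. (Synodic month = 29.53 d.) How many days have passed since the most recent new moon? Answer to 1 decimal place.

Invert f = (1 − cos θ)/2 to get cos θ = 1 − 2(0.47) = 0.060, hence θ₀ = arccos 0.060 = 86.6°.
A waning Moon lies in 180°–360°, so θ = 360° − 86.6° = 273.4°.
At 360°/29.53 d per day, 273.4° corresponds to 22.43 days.

22.4 days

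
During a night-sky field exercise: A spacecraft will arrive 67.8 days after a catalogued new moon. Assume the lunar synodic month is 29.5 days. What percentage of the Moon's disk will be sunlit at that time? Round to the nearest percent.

67.8/29.5 = 2.298 lunations, so 2 complete cycles and 8.80 d into the next.
The Moon has covered 8.80/29.5 of its cycle, so θ ≈ 360° × 8.80/29.5 = 107.4°.
Illuminated fraction = (1 − cos 107.4°)/2 = (1 − (-0.299))/2 ≈ 0.649, so 65%.

65%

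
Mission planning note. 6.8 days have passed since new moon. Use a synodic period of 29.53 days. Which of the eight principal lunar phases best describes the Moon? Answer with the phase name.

At 6.8/29.53 of the cycle, θ ≈ 83° — the first quarter range.

first quarter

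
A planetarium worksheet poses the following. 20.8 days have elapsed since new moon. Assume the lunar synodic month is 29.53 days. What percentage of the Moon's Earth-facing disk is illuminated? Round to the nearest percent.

Elongation θ = 360° × 20.8/29.53 ≈ 253.6°.
With cos θ = (-0.283), the lit fraction is (1 − (-0.283))/2 ≈ 0.641, so 64%.

64%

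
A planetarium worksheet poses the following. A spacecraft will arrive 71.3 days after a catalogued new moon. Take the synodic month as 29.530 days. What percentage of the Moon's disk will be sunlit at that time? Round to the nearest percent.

93%

71.3 d spans 2 complete synodic months (2 × 29.530 = 59.06 d) plus 12.24 d.
Elongation θ = 360° × 12.24/29.530 ≈ 149.2°.
With cos θ = (-0.859), the lit fraction is (1 − (-0.859))/2 ≈ 0.930, so 93%.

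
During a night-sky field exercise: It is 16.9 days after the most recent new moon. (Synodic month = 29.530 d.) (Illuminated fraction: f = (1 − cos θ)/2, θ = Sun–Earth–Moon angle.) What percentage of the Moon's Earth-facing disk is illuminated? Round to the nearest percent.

Phase angle: θ = 360°·(16.9 d)/(29.530 d) = 206.0°.
Illuminated fraction = (1 − cos 206.0°)/2 = (1 − (-0.899))/2 ≈ 0.949, so 95%.

95%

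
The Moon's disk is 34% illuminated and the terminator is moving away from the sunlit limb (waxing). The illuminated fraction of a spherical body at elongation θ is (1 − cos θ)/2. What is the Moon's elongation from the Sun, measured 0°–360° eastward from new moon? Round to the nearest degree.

Invert f = (1 − cos θ)/2 to get cos θ = 1 − 2(0.34) = 0.320, hence θ₀ = arccos 0.320 = 71.3°.
The Moon is waxing (0°–180°), so θ = 71.3° directly.

71°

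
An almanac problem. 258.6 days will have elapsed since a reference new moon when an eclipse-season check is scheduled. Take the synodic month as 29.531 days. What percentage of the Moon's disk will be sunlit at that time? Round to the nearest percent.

258.6 d spans 8 complete synodic months (8 × 29.531 = 236.25 d) plus 22.35 d.
Phase angle: θ = 360°·(22.35 d)/(29.531 d) = 272.5°.
With cos θ = 0.043, the lit fraction is (1 − 0.043)/2 ≈ 0.478, so 48%.

48%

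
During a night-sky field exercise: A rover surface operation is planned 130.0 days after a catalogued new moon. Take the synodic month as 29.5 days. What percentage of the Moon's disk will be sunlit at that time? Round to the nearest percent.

92%

130.0 d spans 4 complete synodic months (4 × 29.5 = 118.00 d) plus 12.00 d.
The Moon has covered 12.00/29.5 of its cycle, so θ ≈ 360° × 12.00/29.5 = 146.4°.
cos 146.4° = (-0.833), so f = (1 − (-0.833))/2 = 0.917, so 92%.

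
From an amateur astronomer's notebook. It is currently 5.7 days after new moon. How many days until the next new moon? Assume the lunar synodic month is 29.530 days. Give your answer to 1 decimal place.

23.8 days

One full lunation from the last new moon is 29.530 d; remaining = 29.530 − 5.7 = 23.830 d.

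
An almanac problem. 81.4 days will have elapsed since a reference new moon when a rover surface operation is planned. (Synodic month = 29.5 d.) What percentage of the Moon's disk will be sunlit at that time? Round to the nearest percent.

47%

Reduce mod P: 81.4 − 2×29.5 = 22.40 d into the current lunation.
The Moon has covered 22.40/29.5 of its cycle, so θ ≈ 360° × 22.40/29.5 = 273.4°.
Illuminated fraction = (1 − cos 273.4°)/2 = (1 − 0.059)/2 ≈ 0.471, so 47%.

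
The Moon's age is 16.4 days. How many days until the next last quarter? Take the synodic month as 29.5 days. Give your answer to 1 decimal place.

5.7 days

Last quarter is 0.75 of the way through the cycle: age 0.75 × 29.5 = 22.125 d.
That is 22.125 − 16.4 = 5.725 days ahead.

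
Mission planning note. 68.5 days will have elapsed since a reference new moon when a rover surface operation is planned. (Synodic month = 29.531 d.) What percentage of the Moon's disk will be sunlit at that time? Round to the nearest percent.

68.5/29.531 = 2.320 lunations, so 2 complete cycles and 9.44 d into the next.
Elongation θ = 360° × 9.44/29.531 ≈ 115.1°.
With cos θ = (-0.423), the lit fraction is (1 − (-0.423))/2 ≈ 0.712, so 71%.

71%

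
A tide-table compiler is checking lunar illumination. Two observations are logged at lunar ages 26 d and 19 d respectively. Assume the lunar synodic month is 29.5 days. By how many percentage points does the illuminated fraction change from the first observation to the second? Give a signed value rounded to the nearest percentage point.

+68 percentage points

θ₁ = 360° × 26/29.5 = 317.3°, f₁ = (1 − cos θ₁)/2 = 0.133.
θ₂ = 360° × 19/29.5 = 231.9°, f₂ = (1 − cos θ₂)/2 = 0.809.
Change = f₂ − f₁ = +0.676 → +68 percentage points.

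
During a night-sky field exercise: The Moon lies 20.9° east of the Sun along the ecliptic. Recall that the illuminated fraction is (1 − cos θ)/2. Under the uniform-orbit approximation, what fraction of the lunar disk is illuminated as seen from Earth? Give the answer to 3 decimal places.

Half-versine of 20.9°: (1 − 0.934)/2 = 0.033.

0.033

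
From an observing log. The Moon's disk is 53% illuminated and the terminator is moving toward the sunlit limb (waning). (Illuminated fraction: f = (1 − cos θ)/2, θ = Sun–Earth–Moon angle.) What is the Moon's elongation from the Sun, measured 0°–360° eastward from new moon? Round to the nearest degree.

267°

cos θ = 1 − 2f = -0.060, giving a principal value of 93.4°.
Since the Moon is past full (waning), take the reflex angle: θ = 360° − 93.4° = 266.6°.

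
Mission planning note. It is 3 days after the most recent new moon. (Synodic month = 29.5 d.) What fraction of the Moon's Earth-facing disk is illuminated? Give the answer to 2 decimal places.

Phase angle: θ = 360°·(3 d)/(29.5 d) = 36.6°.
cos 36.6° = 0.803, so f = (1 − 0.803)/2 = 0.099.

0.10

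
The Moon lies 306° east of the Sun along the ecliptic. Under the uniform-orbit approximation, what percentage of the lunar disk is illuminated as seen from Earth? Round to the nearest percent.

21%

Half-versine of 306°: (1 − 0.588)/2 = 0.206, i.e. 21%.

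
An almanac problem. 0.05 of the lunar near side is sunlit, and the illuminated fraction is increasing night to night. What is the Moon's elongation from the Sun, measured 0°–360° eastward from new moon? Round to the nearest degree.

26°

From f = (1 − cos θ)/2: cos θ = 1 − 2×0.05 = 0.900; arccos → 25.8°.
Before full moon the principal value applies: θ = 25.8°.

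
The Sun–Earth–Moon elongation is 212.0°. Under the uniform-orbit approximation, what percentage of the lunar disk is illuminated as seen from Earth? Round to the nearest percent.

cos 212.0° = (-0.848), so f = (1 − (-0.848))/2 = 0.924, i.e. 92%.

92%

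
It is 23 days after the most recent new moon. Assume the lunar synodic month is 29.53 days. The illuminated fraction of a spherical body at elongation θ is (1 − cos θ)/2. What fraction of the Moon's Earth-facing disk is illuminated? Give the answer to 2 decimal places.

Phase angle: θ = 360°·(23 d)/(29.53 d) = 280.4°.
Illuminated fraction = (1 − cos 280.4°)/2 = (1 − 0.180)/2 ≈ 0.410.

0.41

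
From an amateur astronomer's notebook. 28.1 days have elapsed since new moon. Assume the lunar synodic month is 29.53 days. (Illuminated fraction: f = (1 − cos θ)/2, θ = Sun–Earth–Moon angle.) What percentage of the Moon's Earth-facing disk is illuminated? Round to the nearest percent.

Elongation θ = 360° × 28.1/29.53 ≈ 342.6°.
cos 342.6° = 0.954, so f = (1 − 0.954)/2 = 0.023, so 2%.

2%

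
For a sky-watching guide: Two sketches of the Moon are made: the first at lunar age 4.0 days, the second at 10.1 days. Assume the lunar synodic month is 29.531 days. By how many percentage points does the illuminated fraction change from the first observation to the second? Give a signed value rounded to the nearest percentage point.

First observation: θ = 360°·4.0/29.531 = 48.8°, so f = 0.170.
Second observation: θ = 123.1°, f = 0.773.
Δf = 0.773 − 0.170 = +0.603, i.e. +60 pp.

+60 percentage points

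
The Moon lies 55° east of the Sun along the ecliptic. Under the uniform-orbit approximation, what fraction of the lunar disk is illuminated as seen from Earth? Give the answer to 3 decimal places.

0.213

f = (1 − cos 55°)/2 = (1 − 0.574)/2 ≈ 0.213.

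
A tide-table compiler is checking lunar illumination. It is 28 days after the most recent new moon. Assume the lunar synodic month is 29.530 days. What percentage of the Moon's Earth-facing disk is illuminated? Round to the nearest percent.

3%

Phase angle: θ = 360°·(28 d)/(29.530 d) = 341.3°.
With cos θ = 0.947, the lit fraction is (1 − 0.947)/2 ≈ 0.026, so 3%.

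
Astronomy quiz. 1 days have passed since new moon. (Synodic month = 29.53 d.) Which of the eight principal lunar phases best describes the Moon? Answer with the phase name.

new moon

At 1/29.53 of the cycle, θ ≈ 12° — the new moon range.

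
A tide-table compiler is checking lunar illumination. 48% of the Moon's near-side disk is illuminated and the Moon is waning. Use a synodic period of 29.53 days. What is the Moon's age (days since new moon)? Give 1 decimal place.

cos θ = 1 − 2f = 0.040, giving a principal value of 87.7°.
Waning ⇒ past full, so θ = 360° − 87.7° = 272.3°.
That fraction of the synodic month is 272.3/360 × 29.53 d ≈ 22.34 d.

22.3 days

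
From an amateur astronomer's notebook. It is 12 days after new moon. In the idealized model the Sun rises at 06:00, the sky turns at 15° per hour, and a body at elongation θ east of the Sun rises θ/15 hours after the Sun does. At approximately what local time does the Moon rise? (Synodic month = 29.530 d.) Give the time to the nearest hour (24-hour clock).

Phase angle: θ = 360°·(12 d)/(29.530 d) = 146.3°.
At 15° of sky rotation per hour, 146.3° corresponds to a 9.75 h lag.
06:00 + 9.75 h ≈ 15:45 → 16:00 to the nearest hour.

16:00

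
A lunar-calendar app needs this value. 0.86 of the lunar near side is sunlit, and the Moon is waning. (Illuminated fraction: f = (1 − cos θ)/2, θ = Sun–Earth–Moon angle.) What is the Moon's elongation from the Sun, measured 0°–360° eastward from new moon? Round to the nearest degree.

224°

From f = (1 − cos θ)/2: cos θ = 1 − 2×0.86 = -0.720; arccos → 136.1°.
Waning ⇒ past full, so θ = 360° − 136.1° = 223.9°.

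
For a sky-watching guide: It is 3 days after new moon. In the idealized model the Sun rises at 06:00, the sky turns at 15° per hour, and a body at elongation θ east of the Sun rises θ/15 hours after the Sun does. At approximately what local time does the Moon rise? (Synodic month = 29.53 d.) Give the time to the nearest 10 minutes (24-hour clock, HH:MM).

08:30

Elongation θ = 360° × 3/29.53 ≈ 36.6°.
The Moon trails the Sun by θ/15 = 36.6/15 ≈ 2.44 hours.
06:00 + 2.438 h ≈ 08:26 → 08:30 to the nearest ten minutes.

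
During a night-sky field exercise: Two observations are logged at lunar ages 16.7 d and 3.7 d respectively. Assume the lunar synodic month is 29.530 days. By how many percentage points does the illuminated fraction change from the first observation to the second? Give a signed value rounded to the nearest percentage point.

-81 percentage points

First observation: θ = 360°·16.7/29.530 = 203.6°, so f = 0.958.
Second observation: θ = 45.1°, f = 0.147.
Δf = 0.147 − 0.958 = -0.811, i.e. -81 pp.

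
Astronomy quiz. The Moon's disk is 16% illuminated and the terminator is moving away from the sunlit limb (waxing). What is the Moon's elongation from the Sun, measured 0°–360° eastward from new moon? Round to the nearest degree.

47°

From f = (1 − cos θ)/2: cos θ = 1 − 2×0.16 = 0.680; arccos → 47.2°.
Before full moon the principal value applies: θ = 47.2°.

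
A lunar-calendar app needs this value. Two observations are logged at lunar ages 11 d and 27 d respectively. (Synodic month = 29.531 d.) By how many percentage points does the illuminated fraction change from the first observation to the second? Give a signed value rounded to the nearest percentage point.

θ₁ = 360° × 11/29.531 = 134.1°, f₁ = (1 − cos θ₁)/2 = 0.848.
θ₂ = 360° × 27/29.531 = 329.1°, f₂ = (1 − cos θ₂)/2 = 0.071.
Change = f₂ − f₁ = -0.777 → -78 percentage points.

-78 percentage points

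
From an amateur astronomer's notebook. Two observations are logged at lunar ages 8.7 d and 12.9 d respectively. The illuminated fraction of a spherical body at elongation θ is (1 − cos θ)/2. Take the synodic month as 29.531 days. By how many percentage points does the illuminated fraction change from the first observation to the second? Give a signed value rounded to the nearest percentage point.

First observation: θ = 360°·8.7/29.531 = 106.1°, so f = 0.638.
Second observation: θ = 157.3°, f = 0.961.
Δf = 0.961 − 0.638 = +0.323, i.e. +32 pp.

+32 percentage points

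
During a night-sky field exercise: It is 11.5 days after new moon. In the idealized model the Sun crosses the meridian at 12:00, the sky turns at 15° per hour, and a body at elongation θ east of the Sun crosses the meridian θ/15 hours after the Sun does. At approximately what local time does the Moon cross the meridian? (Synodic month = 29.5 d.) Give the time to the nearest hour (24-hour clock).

Elongation θ = 360° × 11.5/29.5 ≈ 140.3°.
At 15° of sky rotation per hour, 140.3° corresponds to a 9.36 h lag.
12:00 + 9.36 h ≈ 21:21 → 21:00 to the nearest hour.

21:00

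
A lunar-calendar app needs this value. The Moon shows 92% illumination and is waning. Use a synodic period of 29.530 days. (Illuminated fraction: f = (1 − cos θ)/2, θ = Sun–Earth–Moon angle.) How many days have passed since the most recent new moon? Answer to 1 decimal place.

From f = (1 − cos θ)/2: cos θ = 1 − 2×0.92 = -0.840; arccos → 147.1°.
Since the Moon is past full (waning), take the reflex angle: θ = 360° − 147.1° = 212.9°.
At 360°/29.530 d per day, 212.9° corresponds to 17.46 days.

17.5 days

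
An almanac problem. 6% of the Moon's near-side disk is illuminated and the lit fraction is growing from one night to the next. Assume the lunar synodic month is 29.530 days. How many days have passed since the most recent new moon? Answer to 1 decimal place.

From f = (1 − cos θ)/2: cos θ = 1 − 2×0.06 = 0.880; arccos → 28.4°.
Waxing ⇒ before full, so θ = 28.4°.
Age = 29.530 × 28.4°/360° ≈ 2.33 days.

2.3 days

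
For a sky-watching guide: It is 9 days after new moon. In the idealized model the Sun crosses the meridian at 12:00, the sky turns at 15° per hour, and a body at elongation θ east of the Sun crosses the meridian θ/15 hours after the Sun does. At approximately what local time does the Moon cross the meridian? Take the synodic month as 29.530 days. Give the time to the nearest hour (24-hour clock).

19:00

Elongation θ = 360° × 9/29.530 ≈ 109.7°.
At 15° of sky rotation per hour, 109.7° corresponds to a 7.31 h lag.
12:00 + 7.31 h ≈ 19:19 → 19:00 to the nearest hour.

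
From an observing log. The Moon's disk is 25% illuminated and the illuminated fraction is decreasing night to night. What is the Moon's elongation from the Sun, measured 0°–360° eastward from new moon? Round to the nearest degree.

300°

Invert f = (1 − cos θ)/2 to get cos θ = 1 − 2(0.25) = 0.500, hence θ₀ = arccos 0.500 = 60.0°.
Waning ⇒ past full, so θ = 360° − 60.0° = 300.0°.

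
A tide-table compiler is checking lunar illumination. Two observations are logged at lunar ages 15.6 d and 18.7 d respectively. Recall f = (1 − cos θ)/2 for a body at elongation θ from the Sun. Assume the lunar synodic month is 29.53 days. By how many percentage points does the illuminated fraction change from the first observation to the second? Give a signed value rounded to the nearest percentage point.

θ₁ = 360° × 15.6/29.53 = 190.2°, f₁ = (1 − cos θ₁)/2 = 0.992.
θ₂ = 360° × 18.7/29.53 = 228.0°, f₂ = (1 − cos θ₂)/2 = 0.835.
Change = f₂ − f₁ = -0.157 → -16 percentage points.

-16 percentage points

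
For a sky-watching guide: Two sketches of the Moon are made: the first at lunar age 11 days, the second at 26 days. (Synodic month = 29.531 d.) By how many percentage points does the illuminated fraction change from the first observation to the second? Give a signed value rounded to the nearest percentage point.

-71 percentage points

θ₁ = 360° × 11/29.531 = 134.1°, f₁ = (1 − cos θ₁)/2 = 0.848.
θ₂ = 360° × 26/29.531 = 317.0°, f₂ = (1 − cos θ₂)/2 = 0.135.
Change = f₂ − f₁ = -0.713 → -71 percentage points.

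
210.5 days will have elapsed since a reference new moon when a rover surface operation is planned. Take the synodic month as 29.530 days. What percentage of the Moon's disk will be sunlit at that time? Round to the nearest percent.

210.5 d spans 7 complete synodic months (7 × 29.530 = 206.71 d) plus 3.79 d.
Elongation θ = 360° × 3.79/29.530 ≈ 46.2°.
With cos θ = 0.692, the lit fraction is (1 − 0.692)/2 ≈ 0.154, so 15%.

15%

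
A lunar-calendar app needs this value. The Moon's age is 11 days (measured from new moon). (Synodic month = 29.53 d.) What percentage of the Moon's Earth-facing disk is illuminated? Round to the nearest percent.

Phase angle: θ = 360°·(11 d)/(29.53 d) = 134.1°.
Illuminated fraction = (1 − cos 134.1°)/2 = (1 − (-0.696))/2 ≈ 0.848, so 85%.

85%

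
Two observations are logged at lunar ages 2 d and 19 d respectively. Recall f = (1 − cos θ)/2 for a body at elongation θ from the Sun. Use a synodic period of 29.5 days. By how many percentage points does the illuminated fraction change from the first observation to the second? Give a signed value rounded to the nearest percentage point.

θ₁ = 360° × 2/29.5 = 24.4°, f₁ = (1 − cos θ₁)/2 = 0.045.
θ₂ = 360° × 19/29.5 = 231.9°, f₂ = (1 − cos θ₂)/2 = 0.809.
Change = f₂ − f₁ = +0.764 → +76 percentage points.

+76 pp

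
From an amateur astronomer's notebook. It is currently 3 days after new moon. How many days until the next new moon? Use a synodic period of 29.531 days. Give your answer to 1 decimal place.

One full lunation from the last new moon is 29.531 d; remaining = 29.531 − 3 = 26.531 d.

26.5 days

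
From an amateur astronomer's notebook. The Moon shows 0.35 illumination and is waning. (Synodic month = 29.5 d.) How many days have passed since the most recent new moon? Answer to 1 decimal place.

From f = (1 − cos θ)/2: cos θ = 1 − 2×0.35 = 0.300; arccos → 72.5°.
A waning Moon lies in 180°–360°, so θ = 360° − 72.5° = 287.5°.
That fraction of the synodic month is 287.5/360 × 29.5 d ≈ 23.56 d.

23.6 days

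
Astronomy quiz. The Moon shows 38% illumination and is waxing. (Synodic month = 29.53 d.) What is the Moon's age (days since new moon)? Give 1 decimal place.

cos θ = 1 − 2f = 0.240, giving a principal value of 76.1°.
The Moon is waxing (0°–180°), so θ = 76.1° directly.
That fraction of the synodic month is 76.1/360 × 29.53 d ≈ 6.24 d.

6.2 days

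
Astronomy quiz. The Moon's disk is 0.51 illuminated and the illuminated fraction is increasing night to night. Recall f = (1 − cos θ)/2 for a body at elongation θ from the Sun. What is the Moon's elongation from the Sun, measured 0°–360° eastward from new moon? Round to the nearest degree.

91°

Invert f = (1 − cos θ)/2 to get cos θ = 1 − 2(0.51) = -0.020, hence θ₀ = arccos -0.020 = 91.1°.
Waxing ⇒ before full, so θ = 91.1°.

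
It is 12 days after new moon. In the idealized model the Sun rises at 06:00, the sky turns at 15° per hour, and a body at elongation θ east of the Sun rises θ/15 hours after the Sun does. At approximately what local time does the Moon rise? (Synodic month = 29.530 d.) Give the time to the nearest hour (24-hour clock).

Phase angle: θ = 360°·(12 d)/(29.530 d) = 146.3°.
The Moon trails the Sun by θ/15 = 146.3/15 ≈ 9.75 hours.
06:00 + 9.75 h ≈ 15:45 → 16:00 to the nearest hour.

16:00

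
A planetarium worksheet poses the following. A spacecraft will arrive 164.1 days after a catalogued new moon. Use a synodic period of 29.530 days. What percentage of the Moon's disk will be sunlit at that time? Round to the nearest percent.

164.1 d spans 5 complete synodic months (5 × 29.530 = 147.65 d) plus 16.45 d.
Phase angle: θ = 360°·(16.45 d)/(29.530 d) = 200.5°.
Illuminated fraction = (1 − cos 200.5°)/2 = (1 − (-0.936))/2 ≈ 0.968, so 97%.

97%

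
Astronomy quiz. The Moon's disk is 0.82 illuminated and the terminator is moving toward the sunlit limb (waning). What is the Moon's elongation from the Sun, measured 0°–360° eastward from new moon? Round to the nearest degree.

From f = (1 − cos θ)/2: cos θ = 1 − 2×0.82 = -0.640; arccos → 129.8°.
A waning Moon lies in 180°–360°, so θ = 360° − 129.8° = 230.2°.

230°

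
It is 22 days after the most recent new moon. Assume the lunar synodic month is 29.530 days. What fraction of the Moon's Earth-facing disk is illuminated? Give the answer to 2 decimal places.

0.52

Phase angle: θ = 360°·(22 d)/(29.530 d) = 268.2°.
cos 268.2° = (-0.031), so f = (1 − (-0.031))/2 = 0.516.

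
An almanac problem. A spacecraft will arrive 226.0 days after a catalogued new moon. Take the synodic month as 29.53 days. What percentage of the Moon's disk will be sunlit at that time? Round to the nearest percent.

79%

226.0 d spans 7 complete synodic months (7 × 29.53 = 206.71 d) plus 19.29 d.
Phase angle: θ = 360°·(19.29 d)/(29.53 d) = 235.2°.
cos 235.2° = (-0.571), so f = (1 − (-0.571))/2 = 0.786, so 79%.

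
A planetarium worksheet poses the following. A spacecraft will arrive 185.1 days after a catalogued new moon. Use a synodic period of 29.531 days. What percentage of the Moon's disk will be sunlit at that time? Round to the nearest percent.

56%

185.1/29.531 = 6.268 lunations, so 6 complete cycles and 7.91 d into the next.
Phase angle: θ = 360°·(7.91 d)/(29.531 d) = 96.5°.
Illuminated fraction = (1 − cos 96.5°)/2 = (1 − (-0.113))/2 ≈ 0.556, so 56%.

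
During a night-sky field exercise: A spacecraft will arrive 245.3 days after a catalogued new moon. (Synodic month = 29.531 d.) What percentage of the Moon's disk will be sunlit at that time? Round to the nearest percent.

Reduce mod P: 245.3 − 8×29.531 = 9.05 d into the current lunation.
Elongation θ = 360° × 9.05/29.531 ≈ 110.3°.
Illuminated fraction = (1 − cos 110.3°)/2 = (1 − (-0.348))/2 ≈ 0.674, so 67%.

67%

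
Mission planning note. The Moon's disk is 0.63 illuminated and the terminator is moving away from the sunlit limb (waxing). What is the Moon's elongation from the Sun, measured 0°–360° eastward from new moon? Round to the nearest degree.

105°

cos θ = 1 − 2f = -0.260, giving a principal value of 105.1°.
Waxing ⇒ before full, so θ = 105.1°.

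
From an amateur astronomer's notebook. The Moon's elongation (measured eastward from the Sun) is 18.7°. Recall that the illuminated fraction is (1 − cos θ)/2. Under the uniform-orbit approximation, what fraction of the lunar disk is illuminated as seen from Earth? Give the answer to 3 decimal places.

0.026

Half-versine of 18.7°: (1 − 0.947)/2 = 0.026.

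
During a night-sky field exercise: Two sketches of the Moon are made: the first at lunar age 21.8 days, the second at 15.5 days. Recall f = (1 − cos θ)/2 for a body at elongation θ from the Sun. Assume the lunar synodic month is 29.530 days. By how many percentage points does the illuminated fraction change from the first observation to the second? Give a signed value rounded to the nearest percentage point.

+46 pp

θ₁ = 360° × 21.8/29.530 = 265.8°, f₁ = (1 − cos θ₁)/2 = 0.537.
θ₂ = 360° × 15.5/29.530 = 189.0°, f₂ = (1 − cos θ₂)/2 = 0.994.
Change = f₂ − f₁ = +0.457 → +46 percentage points.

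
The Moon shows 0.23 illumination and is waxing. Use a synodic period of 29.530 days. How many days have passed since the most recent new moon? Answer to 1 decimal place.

4.7 days

cos θ = 1 − 2f = 0.540, giving a principal value of 57.3°.
Waxing ⇒ before full, so θ = 57.3°.
Age = 29.530 × 57.3°/360° ≈ 4.70 days.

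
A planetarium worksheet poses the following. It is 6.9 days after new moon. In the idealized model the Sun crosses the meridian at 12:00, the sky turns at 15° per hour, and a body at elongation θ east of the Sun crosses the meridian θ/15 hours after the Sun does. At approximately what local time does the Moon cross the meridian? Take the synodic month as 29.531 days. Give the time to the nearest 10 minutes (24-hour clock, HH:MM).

Elongation θ = 360° × 6.9/29.531 ≈ 84.1°.
Delay after the Sun = 84.1° / (15°/h) ≈ 5.61 h.
12:00 + 5.608 h ≈ 17:36 → 17:40 to the nearest ten minutes.

17:40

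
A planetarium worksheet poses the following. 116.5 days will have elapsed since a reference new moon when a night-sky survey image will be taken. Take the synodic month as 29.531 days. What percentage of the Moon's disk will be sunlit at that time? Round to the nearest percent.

116.5 d spans 3 complete synodic months (3 × 29.531 = 88.59 d) plus 27.91 d.
Phase angle: θ = 360°·(27.91 d)/(29.531 d) = 340.2°.
cos 340.2° = 0.941, so f = (1 − 0.941)/2 = 0.030, so 3%.

3%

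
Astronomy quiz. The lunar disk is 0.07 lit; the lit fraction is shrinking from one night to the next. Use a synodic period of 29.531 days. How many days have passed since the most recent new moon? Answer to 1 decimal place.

Invert f = (1 − cos θ)/2 to get cos θ = 1 − 2(0.07) = 0.860, hence θ₀ = arccos 0.860 = 30.7°.
Since the Moon is past full (waning), take the reflex angle: θ = 360° − 30.7° = 329.3°.
That fraction of the synodic month is 329.3/360 × 29.531 d ≈ 27.01 d.

27.0 days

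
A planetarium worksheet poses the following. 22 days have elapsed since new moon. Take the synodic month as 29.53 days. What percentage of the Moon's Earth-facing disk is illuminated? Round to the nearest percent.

Phase angle: θ = 360°·(22 d)/(29.53 d) = 268.2°.
With cos θ = (-0.031), the lit fraction is (1 − (-0.031))/2 ≈ 0.516, so 52%.

52%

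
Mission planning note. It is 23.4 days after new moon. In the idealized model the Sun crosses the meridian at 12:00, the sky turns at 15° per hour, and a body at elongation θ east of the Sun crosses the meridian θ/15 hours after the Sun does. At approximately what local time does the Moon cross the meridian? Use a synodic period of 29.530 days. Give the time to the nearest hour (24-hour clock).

07:00

Phase angle: θ = 360°·(23.4 d)/(29.530 d) = 285.3°.
Delay after the Sun = 285.3° / (15°/h) ≈ 19.02 h.
12:00 + 19.02 h ≈ 07:01 → 07:00 to the nearest hour.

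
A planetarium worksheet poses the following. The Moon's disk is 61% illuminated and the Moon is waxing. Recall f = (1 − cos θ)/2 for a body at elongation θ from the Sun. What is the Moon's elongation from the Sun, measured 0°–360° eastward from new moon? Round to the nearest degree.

103°

cos θ = 1 − 2f = -0.220, giving a principal value of 102.7°.
The Moon is waxing (0°–180°), so θ = 102.7° directly.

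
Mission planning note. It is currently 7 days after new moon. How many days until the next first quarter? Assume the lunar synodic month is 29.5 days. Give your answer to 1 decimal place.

First quarter is 0.25 of the way through the cycle: age 0.25 × 29.5 = 7.375 d.
So 0.375 days remain (7.375 − 7).

0.4 days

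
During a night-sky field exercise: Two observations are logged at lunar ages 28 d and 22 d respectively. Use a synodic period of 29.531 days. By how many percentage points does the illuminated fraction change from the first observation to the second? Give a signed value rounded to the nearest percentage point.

+49 pp

First observation: θ = 360°·28/29.531 = 341.3°, so f = 0.026.
Second observation: θ = 268.2°, f = 0.516.
Δf = 0.516 − 0.026 = +0.489, i.e. +49 pp.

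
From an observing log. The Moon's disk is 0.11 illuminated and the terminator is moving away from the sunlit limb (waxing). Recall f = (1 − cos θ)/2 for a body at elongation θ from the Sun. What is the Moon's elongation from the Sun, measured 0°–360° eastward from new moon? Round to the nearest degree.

cos θ = 1 − 2f = 0.780, giving a principal value of 38.7°.
The Moon is waxing (0°–180°), so θ = 38.7° directly.

39°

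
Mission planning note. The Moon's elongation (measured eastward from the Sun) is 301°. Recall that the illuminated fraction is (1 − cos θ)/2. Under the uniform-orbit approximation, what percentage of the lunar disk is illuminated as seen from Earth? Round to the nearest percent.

f = (1 − cos 301°)/2 = (1 − 0.515)/2 ≈ 0.242, i.e. 24%.

24%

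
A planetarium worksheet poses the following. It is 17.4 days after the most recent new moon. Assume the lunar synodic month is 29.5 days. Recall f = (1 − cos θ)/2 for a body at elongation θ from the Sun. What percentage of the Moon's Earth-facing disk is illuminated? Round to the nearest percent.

Elongation θ = 360° × 17.4/29.5 ≈ 212.3°.
Illuminated fraction = (1 − cos 212.3°)/2 = (1 − (-0.845))/2 ≈ 0.922, so 92%.

92%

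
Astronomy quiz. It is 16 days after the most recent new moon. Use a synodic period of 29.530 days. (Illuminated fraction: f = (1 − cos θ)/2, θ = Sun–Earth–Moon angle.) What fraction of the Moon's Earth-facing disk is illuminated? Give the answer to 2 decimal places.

0.98

The Moon has covered 16/29.530 of its cycle, so θ ≈ 360° × 16/29.530 = 195.1°.
cos 195.1° = (-0.966), so f = (1 − (-0.966))/2 = 0.983.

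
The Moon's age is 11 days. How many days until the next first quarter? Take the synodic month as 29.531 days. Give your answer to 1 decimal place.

First quarter is 0.25 of the way through the cycle: age 0.25 × 29.531 = 7.383 d.
Already past this cycle's first quarter; the next is at 7.383 + 29.531 = 36.914 d, so 36.914 − 11 = 25.914 days.

25.9 days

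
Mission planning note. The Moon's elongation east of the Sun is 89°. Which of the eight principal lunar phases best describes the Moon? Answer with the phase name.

89° lies in the first quarter sector of the 8-phase cycle.

first quarter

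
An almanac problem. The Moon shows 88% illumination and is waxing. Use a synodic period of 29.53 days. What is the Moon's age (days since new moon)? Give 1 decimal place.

From f = (1 − cos θ)/2: cos θ = 1 − 2×0.88 = -0.760; arccos → 139.5°.
Before full moon the principal value applies: θ = 139.5°.
Age = 29.53 × 139.5°/360° ≈ 11.44 days.

11.4 days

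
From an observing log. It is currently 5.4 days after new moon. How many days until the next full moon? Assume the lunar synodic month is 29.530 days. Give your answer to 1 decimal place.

Full moon occurs at elongation 180°, i.e. at age 29.530 × 180/360 = 14.765 d.
That is 14.765 − 5.4 = 9.365 days ahead.

9.4 days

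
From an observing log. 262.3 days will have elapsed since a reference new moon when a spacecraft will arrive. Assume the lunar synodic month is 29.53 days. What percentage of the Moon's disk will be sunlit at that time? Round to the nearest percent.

262.3/29.53 = 8.882 lunations, so 8 complete cycles and 26.06 d into the next.
Elongation θ = 360° × 26.06/29.53 ≈ 317.7°.
Illuminated fraction = (1 − cos 317.7°)/2 = (1 − 0.740)/2 ≈ 0.130, so 13%.

13%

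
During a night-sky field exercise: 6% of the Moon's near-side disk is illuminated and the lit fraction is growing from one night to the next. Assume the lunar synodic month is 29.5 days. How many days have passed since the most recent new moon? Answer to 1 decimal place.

cos θ = 1 − 2f = 0.880, giving a principal value of 28.4°.
Waxing ⇒ before full, so θ = 28.4°.
That fraction of the synodic month is 28.4/360 × 29.5 d ≈ 2.32 d.

2.3 days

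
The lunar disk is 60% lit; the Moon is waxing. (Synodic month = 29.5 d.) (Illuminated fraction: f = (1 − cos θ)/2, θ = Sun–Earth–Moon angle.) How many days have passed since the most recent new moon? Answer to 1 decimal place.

8.3 days

Invert f = (1 − cos θ)/2 to get cos θ = 1 − 2(0.60) = -0.200, hence θ₀ = arccos -0.200 = 101.5°.
Waxing ⇒ before full, so θ = 101.5°.
At 360°/29.5 d per day, 101.5° corresponds to 8.32 days.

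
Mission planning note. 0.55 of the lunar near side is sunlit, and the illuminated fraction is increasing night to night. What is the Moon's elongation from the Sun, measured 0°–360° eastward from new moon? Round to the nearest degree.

cos θ = 1 − 2f = -0.100, giving a principal value of 95.7°.
Waxing ⇒ before full, so θ = 95.7°.

96°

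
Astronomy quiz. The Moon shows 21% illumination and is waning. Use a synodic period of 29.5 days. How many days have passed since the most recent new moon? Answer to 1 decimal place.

25.0 days

Invert f = (1 − cos θ)/2 to get cos θ = 1 − 2(0.21) = 0.580, hence θ₀ = arccos 0.580 = 54.5°.
Since the Moon is past full (waning), take the reflex angle: θ = 360° − 54.5° = 305.5°.
At 360°/29.5 d per day, 305.5° corresponds to 25.03 days.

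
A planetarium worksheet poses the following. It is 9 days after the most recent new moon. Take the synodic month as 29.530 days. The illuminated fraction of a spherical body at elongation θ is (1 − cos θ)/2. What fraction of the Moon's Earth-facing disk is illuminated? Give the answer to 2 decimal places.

Elongation θ = 360° × 9/29.530 ≈ 109.7°.
With cos θ = (-0.337), the lit fraction is (1 − (-0.337))/2 ≈ 0.669.

0.67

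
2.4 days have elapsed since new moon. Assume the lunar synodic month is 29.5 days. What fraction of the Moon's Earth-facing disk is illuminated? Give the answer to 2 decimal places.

0.06

Elongation θ = 360° × 2.4/29.5 ≈ 29.3°.
With cos θ = 0.872, the lit fraction is (1 − 0.872)/2 ≈ 0.064.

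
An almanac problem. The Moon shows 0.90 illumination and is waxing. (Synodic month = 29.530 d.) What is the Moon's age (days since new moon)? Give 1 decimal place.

From f = (1 − cos θ)/2: cos θ = 1 − 2×0.90 = -0.800; arccos → 143.1°.
The Moon is waxing (0°–180°), so θ = 143.1° directly.
That fraction of the synodic month is 143.1/360 × 29.530 d ≈ 11.74 d.

11.7 days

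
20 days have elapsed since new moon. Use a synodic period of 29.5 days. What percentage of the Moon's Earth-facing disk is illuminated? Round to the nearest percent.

Elongation θ = 360° × 20/29.5 ≈ 244.1°.
cos 244.1° = (-0.437), so f = (1 − (-0.437))/2 = 0.719, so 72%.

72%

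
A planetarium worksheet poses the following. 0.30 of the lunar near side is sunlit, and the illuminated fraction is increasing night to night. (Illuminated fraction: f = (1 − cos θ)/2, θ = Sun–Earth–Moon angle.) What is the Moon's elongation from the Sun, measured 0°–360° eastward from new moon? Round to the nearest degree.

cos θ = 1 − 2f = 0.400, giving a principal value of 66.4°.
Before full moon the principal value applies: θ = 66.4°.

66°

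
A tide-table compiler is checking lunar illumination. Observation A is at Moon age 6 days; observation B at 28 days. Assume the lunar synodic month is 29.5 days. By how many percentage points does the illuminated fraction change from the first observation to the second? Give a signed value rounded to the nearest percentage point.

-33 pp

θ₁ = 360° × 6/29.5 = 73.2°, f₁ = (1 − cos θ₁)/2 = 0.356.
θ₂ = 360° × 28/29.5 = 341.7°, f₂ = (1 − cos θ₂)/2 = 0.025.
Change = f₂ − f₁ = -0.330 → -33 percentage points.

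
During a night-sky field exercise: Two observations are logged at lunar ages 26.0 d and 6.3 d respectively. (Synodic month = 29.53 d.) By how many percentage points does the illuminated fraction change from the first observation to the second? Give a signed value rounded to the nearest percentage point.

+25 pp

θ₁ = 360° × 26.0/29.53 = 317.0°, f₁ = (1 − cos θ₁)/2 = 0.135.
θ₂ = 360° × 6.3/29.53 = 76.8°, f₂ = (1 − cos θ₂)/2 = 0.386.
Change = f₂ − f₁ = +0.251 → +25 percentage points.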